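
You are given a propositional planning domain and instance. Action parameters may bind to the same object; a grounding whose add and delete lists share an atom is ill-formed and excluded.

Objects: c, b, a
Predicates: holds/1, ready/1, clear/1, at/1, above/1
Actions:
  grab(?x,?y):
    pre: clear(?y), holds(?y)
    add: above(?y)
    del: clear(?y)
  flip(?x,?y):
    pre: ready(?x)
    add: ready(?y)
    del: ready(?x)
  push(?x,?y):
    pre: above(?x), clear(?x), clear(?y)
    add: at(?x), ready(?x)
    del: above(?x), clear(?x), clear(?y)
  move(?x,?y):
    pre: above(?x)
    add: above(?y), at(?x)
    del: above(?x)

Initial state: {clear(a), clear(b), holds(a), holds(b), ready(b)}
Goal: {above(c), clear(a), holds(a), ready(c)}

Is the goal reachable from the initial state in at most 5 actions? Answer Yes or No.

Yes

1. grab(c,b)  →  {above(b), clear(a), holds(a), holds(b), ready(b)}
2. flip(b,c)  →  {above(b), clear(a), holds(a), holds(b), ready(c)}
3. move(b,c)  →  {above(c), at(b), clear(a), holds(a), holds(b), ready(c)}
optimal plan length = 3; 3 ≤ 5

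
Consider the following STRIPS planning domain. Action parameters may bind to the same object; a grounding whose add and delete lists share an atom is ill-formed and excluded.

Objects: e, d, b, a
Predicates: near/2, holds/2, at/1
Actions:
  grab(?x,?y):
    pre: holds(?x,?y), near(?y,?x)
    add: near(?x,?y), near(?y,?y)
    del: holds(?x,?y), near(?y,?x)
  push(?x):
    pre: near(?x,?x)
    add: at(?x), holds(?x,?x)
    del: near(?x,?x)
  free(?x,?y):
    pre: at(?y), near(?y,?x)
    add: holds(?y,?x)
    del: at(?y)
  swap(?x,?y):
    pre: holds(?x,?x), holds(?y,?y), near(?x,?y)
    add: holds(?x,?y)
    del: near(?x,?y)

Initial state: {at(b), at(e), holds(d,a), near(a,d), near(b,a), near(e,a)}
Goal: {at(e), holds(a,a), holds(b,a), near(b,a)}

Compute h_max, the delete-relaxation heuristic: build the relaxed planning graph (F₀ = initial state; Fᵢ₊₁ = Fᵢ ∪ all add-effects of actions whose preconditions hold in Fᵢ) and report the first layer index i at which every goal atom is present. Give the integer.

2

F0 = init (6 atoms)
F1 = F0 ∪ {holds(b,a), holds(e,a), near(a,a), near(d,a)}  (10 atoms)
F2 = F1 ∪ {at(a), holds(a,a)}  (12 atoms)
goal ⊆ F2  ⇒  h_max = 2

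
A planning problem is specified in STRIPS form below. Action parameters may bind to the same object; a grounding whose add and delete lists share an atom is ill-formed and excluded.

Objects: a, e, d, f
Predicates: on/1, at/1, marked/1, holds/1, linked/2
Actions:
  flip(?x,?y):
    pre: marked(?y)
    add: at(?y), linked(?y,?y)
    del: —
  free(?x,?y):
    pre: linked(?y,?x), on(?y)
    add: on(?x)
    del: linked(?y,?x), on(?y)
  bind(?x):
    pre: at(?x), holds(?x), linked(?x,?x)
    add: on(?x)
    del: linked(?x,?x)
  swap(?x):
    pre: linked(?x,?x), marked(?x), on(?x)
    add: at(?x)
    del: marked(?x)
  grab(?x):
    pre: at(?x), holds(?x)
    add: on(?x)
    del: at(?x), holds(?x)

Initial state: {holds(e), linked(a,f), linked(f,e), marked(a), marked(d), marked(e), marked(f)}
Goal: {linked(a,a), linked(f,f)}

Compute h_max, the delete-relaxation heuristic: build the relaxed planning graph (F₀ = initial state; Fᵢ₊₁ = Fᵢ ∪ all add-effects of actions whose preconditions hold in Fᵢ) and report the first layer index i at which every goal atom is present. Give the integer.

F0 = init (7 atoms)
F1 = F0 ∪ {at(a), at(d), at(e), at(f), linked(a,a), linked(d,d), linked(e,e), linked(f,f)}  (15 atoms)
goal ⊆ F1  ⇒  h_max = 1

1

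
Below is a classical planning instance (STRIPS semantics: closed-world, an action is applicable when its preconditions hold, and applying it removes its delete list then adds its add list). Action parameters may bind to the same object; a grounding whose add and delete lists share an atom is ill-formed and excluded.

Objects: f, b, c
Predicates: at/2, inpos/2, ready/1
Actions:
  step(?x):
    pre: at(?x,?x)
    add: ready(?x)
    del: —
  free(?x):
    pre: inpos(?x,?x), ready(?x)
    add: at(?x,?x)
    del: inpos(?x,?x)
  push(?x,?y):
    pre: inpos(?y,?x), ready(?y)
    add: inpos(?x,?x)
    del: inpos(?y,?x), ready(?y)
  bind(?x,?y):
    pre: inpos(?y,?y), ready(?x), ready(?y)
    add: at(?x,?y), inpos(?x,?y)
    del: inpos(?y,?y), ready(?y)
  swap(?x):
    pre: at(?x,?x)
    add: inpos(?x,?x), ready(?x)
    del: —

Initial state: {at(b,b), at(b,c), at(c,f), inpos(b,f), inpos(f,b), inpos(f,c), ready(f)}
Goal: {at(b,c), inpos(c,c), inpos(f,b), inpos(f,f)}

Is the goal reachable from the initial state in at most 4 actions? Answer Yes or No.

Yes

1. step(b)  →  {at(b,b), at(b,c), at(c,f), inpos(b,f), inpos(f,b), inpos(f,c), ready(b), ready(f)}
2. push(f,b)  →  {at(b,b), at(b,c), at(c,f), inpos(f,b), inpos(f,c), inpos(f,f), ready(f)}
3. push(c,f)  →  {at(b,b), at(b,c), at(c,f), inpos(c,c), inpos(f,b), inpos(f,f)}
optimal plan length = 3; 3 ≤ 4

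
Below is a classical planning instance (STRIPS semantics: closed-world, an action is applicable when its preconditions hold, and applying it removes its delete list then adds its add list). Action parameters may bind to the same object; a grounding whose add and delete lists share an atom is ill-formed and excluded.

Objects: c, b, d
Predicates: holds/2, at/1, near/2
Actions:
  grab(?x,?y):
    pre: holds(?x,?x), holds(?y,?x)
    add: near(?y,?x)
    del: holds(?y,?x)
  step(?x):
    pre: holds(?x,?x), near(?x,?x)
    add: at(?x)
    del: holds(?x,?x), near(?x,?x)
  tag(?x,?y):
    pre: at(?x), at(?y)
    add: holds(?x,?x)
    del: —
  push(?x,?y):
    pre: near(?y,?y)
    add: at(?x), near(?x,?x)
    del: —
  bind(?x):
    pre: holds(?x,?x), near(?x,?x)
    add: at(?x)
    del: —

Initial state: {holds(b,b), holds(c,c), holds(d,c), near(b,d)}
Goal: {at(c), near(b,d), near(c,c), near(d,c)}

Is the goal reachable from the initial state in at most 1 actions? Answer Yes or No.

No

1. grab(c,d)  →  {holds(b,b), holds(c,c), near(b,d), near(d,c)}
2. grab(c,c)  →  {holds(b,b), near(b,d), near(c,c), near(d,c)}
3. push(c,c)  →  {at(c), holds(b,b), near(b,d), near(c,c), near(d,c)}
optimal plan length = 3; 3 > 1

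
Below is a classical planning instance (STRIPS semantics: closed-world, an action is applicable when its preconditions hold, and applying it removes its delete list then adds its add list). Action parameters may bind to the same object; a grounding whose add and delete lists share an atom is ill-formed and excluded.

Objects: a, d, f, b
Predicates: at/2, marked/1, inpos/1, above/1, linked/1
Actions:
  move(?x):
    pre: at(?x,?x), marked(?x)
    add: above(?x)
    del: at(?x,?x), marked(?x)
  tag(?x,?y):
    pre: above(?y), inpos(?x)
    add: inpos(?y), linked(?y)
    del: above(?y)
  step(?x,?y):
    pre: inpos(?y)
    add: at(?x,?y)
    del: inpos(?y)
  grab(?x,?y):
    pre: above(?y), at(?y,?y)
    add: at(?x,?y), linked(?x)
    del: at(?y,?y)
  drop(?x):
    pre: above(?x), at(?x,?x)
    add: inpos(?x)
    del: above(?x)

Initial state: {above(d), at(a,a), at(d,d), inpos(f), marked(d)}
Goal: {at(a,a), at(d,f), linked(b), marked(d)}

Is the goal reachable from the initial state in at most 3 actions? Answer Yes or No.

Yes

1. step(d,f)  →  {above(d), at(a,a), at(d,d), at(d,f), marked(d)}
2. grab(b,d)  →  {above(d), at(a,a), at(b,d), at(d,f), linked(b), marked(d)}
optimal plan length = 2; 2 ≤ 3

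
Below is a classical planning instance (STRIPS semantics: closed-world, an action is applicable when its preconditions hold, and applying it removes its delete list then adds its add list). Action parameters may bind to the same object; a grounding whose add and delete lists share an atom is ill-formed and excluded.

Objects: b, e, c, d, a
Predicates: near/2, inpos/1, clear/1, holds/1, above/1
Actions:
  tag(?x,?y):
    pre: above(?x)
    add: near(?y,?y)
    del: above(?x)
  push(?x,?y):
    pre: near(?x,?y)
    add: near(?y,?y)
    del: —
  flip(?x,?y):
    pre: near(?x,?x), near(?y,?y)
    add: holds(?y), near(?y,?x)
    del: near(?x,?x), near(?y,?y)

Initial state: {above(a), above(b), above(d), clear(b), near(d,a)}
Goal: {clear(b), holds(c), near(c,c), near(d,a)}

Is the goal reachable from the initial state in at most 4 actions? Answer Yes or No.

1. tag(b,b)  →  {above(a), above(d), clear(b), near(b,b), near(d,a)}
2. tag(d,c)  →  {above(a), clear(b), near(b,b), near(c,c), near(d,a)}
3. flip(b,c)  →  {above(a), clear(b), holds(c), near(c,b), near(d,a)}
4. tag(a,c)  →  {clear(b), holds(c), near(c,b), near(c,c), near(d,a)}
optimal plan length = 4; 4 ≤ 4

Yes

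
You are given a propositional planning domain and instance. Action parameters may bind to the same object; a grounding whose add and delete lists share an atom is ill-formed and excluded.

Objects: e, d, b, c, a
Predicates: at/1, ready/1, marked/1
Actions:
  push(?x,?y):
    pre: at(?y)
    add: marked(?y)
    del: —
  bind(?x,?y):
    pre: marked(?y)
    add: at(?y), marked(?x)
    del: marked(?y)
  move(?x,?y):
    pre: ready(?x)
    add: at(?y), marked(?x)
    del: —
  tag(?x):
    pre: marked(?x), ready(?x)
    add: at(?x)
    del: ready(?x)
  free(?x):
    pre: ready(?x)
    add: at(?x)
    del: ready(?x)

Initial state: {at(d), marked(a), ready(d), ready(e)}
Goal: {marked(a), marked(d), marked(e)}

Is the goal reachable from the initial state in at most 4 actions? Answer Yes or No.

1. push(e,d)  →  {at(d), marked(a), marked(d), ready(d), ready(e)}
2. move(e,e)  →  {at(d), at(e), marked(a), marked(d), marked(e), ready(d), ready(e)}
optimal plan length = 2; 2 ≤ 4

Yes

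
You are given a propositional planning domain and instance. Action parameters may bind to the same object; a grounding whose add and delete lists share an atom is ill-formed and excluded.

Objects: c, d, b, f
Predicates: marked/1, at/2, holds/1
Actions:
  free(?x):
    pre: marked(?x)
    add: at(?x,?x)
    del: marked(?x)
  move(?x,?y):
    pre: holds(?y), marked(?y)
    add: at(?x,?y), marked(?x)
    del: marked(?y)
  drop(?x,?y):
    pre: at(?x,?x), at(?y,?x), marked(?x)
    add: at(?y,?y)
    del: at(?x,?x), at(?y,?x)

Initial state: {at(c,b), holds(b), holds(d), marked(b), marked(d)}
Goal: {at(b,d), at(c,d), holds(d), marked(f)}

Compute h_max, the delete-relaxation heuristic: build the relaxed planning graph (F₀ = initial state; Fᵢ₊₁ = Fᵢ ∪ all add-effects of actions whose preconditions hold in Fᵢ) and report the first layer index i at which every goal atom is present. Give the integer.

1

F0 = init (5 atoms)
F1 = F0 ∪ {at(b,b), at(b,d), at(c,d), at(d,b), at(d,d), at(f,b), at(f,d), marked(c), marked(f)}  (14 atoms)
goal ⊆ F1  ⇒  h_max = 1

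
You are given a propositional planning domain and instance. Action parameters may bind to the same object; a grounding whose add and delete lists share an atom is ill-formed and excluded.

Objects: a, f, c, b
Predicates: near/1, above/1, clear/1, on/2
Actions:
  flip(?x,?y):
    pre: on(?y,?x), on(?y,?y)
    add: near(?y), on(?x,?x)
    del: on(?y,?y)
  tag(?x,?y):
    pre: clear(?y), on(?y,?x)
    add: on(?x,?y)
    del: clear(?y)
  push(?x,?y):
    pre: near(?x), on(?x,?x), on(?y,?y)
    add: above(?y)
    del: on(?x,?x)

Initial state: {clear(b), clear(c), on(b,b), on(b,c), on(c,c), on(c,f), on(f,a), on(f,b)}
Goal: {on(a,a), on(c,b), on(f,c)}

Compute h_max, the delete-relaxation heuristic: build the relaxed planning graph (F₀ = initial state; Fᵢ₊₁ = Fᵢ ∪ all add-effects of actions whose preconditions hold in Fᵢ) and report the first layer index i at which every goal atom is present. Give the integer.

2

F0 = init (8 atoms)
F1 = F0 ∪ {near(b), near(c), on(c,b), on(f,c), on(f,f)}  (13 atoms)
F2 = F1 ∪ {above(b), above(c), above(f), near(f), on(a,a)}  (18 atoms)
goal ⊆ F2  ⇒  h_max = 2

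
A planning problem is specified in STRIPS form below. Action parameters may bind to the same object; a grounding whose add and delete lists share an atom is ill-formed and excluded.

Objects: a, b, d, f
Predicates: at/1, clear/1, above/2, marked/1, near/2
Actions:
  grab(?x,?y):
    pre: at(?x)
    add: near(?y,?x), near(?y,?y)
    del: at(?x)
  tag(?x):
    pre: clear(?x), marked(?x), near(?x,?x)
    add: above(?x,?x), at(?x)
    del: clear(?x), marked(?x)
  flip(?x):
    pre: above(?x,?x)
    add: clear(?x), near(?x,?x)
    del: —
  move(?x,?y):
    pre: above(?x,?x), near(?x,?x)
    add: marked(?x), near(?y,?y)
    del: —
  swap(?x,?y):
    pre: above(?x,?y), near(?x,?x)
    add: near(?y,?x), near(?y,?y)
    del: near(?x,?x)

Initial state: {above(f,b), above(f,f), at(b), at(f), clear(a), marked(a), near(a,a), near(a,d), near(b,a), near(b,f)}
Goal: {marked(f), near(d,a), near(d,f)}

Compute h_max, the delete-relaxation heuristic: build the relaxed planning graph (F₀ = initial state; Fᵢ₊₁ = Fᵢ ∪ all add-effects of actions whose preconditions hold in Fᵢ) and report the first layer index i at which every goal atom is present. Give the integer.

2

F0 = init (10 atoms)
F1 = F0 ∪ {above(a,a), at(a), clear(f), near(a,b), near(a,f), near(b,b), near(d,b), near(d,d), near(d,f), near(f,b), near(f,f)}  (21 atoms)
F2 = F1 ∪ {marked(f), near(d,a), near(f,a)}  (24 atoms)
goal ⊆ F2  ⇒  h_max = 2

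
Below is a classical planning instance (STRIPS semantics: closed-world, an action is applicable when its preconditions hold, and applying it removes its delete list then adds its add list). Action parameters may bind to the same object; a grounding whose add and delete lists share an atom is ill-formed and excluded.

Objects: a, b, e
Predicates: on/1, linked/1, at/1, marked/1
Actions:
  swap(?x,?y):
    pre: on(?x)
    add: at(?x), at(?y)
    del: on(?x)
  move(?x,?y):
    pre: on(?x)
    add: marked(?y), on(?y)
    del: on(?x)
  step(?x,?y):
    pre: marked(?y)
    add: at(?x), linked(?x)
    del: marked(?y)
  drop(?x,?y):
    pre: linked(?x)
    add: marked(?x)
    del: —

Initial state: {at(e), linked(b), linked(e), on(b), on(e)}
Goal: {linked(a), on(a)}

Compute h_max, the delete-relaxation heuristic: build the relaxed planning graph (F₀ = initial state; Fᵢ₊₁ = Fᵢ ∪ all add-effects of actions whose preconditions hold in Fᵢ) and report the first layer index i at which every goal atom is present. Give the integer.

2

F0 = init (5 atoms)
F1 = F0 ∪ {at(a), at(b), marked(a), marked(b), marked(e), on(a)}  (11 atoms)
F2 = F1 ∪ {linked(a)}  (12 atoms)
goal ⊆ F2  ⇒  h_max = 2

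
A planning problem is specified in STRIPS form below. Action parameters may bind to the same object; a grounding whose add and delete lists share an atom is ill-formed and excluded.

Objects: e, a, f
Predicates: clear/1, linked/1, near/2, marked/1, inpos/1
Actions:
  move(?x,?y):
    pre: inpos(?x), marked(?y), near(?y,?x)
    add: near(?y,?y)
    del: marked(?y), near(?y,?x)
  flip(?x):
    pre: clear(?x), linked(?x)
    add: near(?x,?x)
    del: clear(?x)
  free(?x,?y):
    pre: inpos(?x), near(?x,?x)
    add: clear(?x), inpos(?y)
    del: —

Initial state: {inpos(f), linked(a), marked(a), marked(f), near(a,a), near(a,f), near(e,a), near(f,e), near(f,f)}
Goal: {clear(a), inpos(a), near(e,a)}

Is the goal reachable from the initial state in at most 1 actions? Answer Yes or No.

1. free(f,a)  →  {clear(f), inpos(a), inpos(f), linked(a), marked(a), marked(f), near(a,a), near(a,f), near(e,a), near(f,e), near(f,f)}
2. free(a,e)  →  {clear(a), clear(f), inpos(a), inpos(e), inpos(f), linked(a), marked(a), marked(f), near(a,a), near(a,f), near(e,a), near(f,e), near(f,f)}
optimal plan length = 2; 2 > 1

No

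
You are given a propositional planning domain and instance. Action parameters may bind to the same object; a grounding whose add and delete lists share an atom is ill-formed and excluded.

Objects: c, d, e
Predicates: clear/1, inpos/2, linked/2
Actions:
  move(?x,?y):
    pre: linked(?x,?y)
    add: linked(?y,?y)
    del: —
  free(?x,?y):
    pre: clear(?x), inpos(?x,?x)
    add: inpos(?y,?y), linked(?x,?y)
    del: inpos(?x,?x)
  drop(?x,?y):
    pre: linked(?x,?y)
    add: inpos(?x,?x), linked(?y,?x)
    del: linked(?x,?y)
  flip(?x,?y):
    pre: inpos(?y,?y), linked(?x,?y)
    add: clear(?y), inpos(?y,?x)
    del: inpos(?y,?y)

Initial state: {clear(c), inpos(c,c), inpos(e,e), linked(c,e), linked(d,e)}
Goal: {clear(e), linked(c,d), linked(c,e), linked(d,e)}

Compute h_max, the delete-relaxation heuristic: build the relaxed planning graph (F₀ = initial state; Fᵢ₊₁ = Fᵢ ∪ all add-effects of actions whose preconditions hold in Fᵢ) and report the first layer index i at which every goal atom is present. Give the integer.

1

F0 = init (5 atoms)
F1 = F0 ∪ {clear(e), inpos(d,d), inpos(e,c), inpos(e,d), linked(c,d), linked(e,c), linked(e,d), linked(e,e)}  (13 atoms)
goal ⊆ F1  ⇒  h_max = 1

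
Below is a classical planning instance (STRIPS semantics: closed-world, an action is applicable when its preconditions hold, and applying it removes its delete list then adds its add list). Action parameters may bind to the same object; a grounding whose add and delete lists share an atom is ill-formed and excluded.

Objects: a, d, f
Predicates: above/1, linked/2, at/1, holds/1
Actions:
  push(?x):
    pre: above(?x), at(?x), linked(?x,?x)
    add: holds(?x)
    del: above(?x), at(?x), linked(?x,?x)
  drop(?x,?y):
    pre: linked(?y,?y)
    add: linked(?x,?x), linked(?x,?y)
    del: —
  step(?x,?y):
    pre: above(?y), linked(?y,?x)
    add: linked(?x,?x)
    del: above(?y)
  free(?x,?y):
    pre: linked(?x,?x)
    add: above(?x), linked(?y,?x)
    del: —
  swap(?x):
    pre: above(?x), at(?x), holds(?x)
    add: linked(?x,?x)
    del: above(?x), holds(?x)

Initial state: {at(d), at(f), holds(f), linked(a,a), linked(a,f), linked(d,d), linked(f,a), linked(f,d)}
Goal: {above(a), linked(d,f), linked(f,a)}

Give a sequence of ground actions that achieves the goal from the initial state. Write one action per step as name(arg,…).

drop(f,a); drop(d,f); free(a,a)

1. drop(f,a)  →  {at(d), at(f), holds(f), linked(a,a), linked(a,f), linked(d,d), linked(f,a), linked(f,d), linked(f,f)}
2. drop(d,f)  →  {at(d), at(f), holds(f), linked(a,a), linked(a,f), linked(d,d), linked(d,f), linked(f,a), linked(f,d), linked(f,f)}
3. free(a,a)  →  {above(a), at(d), at(f), holds(f), linked(a,a), linked(a,f), linked(d,d), linked(d,f), linked(f,a), linked(f,d), linked(f,f)}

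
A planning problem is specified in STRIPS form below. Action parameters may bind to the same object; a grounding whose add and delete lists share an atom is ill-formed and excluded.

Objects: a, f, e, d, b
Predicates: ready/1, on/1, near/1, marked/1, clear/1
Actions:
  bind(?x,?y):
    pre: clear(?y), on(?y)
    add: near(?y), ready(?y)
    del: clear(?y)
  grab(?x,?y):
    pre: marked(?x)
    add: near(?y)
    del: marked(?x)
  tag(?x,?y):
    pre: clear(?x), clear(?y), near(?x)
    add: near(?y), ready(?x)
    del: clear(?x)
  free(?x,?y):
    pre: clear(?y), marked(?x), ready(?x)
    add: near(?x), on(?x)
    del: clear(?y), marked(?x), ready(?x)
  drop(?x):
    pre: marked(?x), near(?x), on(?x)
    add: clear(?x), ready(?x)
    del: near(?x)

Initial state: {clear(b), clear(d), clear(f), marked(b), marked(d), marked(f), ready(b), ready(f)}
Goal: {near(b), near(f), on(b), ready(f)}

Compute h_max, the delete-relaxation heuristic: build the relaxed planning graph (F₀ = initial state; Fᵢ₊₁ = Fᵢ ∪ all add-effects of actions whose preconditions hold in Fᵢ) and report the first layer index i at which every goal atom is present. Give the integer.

F0 = init (8 atoms)
F1 = F0 ∪ {near(a), near(b), near(d), near(e), near(f), on(b), on(f)}  (15 atoms)
goal ⊆ F1  ⇒  h_max = 1

1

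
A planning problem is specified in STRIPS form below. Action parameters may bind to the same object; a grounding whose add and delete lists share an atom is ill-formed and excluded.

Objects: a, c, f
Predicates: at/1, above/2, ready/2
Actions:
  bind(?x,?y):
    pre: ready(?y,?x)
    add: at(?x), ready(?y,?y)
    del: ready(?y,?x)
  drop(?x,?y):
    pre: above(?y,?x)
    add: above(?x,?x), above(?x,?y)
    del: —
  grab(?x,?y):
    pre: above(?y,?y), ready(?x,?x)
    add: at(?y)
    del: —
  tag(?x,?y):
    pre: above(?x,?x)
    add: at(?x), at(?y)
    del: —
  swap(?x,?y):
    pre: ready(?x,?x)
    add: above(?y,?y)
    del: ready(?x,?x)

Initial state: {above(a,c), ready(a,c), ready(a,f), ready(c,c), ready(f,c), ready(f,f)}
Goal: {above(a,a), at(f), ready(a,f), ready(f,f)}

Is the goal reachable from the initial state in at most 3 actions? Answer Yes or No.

Yes

1. swap(c,a)  →  {above(a,a), above(a,c), ready(a,c), ready(a,f), ready(f,c), ready(f,f)}
2. tag(a,f)  →  {above(a,a), above(a,c), at(a), at(f), ready(a,c), ready(a,f), ready(f,c), ready(f,f)}
optimal plan length = 2; 2 ≤ 3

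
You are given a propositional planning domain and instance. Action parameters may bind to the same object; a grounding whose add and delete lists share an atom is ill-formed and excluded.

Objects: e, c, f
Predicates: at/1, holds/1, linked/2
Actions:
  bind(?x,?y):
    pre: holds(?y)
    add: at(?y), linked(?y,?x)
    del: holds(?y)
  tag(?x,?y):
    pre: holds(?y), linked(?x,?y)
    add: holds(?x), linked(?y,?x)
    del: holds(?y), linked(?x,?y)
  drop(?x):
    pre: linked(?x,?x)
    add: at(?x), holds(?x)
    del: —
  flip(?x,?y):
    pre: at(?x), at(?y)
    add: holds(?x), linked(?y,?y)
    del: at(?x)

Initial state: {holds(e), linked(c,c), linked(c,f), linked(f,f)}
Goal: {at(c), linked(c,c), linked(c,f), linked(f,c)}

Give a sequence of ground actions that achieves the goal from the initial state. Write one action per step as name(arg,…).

1. drop(c)  →  {at(c), holds(c), holds(e), linked(c,c), linked(c,f), linked(f,f)}
2. drop(f)  →  {at(c), at(f), holds(c), holds(e), holds(f), linked(c,c), linked(c,f), linked(f,f)}
3. bind(c,f)  →  {at(c), at(f), holds(c), holds(e), linked(c,c), linked(c,f), linked(f,c), linked(f,f)}

drop(c); drop(f); bind(c,f)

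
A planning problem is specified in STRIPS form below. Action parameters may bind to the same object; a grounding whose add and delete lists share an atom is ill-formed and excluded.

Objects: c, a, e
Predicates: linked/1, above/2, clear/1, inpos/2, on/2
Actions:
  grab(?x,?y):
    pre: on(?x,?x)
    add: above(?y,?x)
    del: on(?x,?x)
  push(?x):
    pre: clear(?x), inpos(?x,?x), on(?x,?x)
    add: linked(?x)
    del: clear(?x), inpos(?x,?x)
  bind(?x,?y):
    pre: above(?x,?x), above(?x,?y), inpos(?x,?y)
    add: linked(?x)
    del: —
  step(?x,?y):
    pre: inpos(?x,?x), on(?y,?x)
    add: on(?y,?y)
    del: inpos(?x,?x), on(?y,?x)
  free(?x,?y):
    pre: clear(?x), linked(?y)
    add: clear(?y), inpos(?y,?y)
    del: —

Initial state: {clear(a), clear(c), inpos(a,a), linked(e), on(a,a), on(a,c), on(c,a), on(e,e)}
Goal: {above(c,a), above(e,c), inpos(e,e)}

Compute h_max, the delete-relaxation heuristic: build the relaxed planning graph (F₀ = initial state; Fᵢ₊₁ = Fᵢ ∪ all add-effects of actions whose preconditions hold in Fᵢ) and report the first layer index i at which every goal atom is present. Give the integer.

2

F0 = init (8 atoms)
F1 = F0 ∪ {above(a,a), above(a,e), above(c,a), above(c,e), above(e,a), above(e,e), clear(e), inpos(e,e), linked(a), on(c,c)}  (18 atoms)
F2 = F1 ∪ {above(a,c), above(c,c), above(e,c)}  (21 atoms)
goal ⊆ F2  ⇒  h_max = 2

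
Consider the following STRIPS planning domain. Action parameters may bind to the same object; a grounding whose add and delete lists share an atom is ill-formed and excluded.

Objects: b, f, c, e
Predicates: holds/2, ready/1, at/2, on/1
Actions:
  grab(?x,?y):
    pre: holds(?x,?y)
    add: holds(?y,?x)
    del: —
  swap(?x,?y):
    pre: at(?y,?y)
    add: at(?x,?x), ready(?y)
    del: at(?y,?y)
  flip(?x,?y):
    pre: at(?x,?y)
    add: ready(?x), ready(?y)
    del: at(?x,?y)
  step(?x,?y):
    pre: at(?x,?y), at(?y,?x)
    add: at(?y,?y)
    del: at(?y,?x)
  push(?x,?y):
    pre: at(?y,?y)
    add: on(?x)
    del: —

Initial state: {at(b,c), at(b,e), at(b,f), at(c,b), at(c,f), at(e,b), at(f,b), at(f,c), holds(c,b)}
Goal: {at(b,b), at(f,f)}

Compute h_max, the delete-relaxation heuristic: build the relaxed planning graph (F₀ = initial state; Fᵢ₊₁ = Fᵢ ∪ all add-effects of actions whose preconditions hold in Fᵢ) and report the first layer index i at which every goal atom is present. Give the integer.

F0 = init (9 atoms)
F1 = F0 ∪ {at(b,b), at(c,c), at(e,e), at(f,f), holds(b,c), ready(b), ready(c), ready(e), ready(f)}  (18 atoms)
goal ⊆ F1  ⇒  h_max = 1

1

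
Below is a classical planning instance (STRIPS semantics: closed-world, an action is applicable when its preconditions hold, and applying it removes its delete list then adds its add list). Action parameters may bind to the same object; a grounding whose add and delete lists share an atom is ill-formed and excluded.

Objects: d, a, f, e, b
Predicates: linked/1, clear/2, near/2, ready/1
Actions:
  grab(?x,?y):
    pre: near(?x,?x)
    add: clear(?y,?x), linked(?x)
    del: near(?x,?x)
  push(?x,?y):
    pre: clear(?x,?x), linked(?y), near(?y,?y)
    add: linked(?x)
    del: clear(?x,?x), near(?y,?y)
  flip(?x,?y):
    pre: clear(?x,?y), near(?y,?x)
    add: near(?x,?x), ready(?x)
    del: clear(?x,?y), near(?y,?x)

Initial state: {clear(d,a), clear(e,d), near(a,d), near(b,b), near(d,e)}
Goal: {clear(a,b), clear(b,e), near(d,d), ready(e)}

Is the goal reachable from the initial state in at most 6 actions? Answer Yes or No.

1. grab(b,a)  →  {clear(a,b), clear(d,a), clear(e,d), linked(b), near(a,d), near(d,e)}
2. flip(d,a)  →  {clear(a,b), clear(e,d), linked(b), near(d,d), near(d,e), ready(d)}
3. flip(e,d)  →  {clear(a,b), linked(b), near(d,d), near(e,e), ready(d), ready(e)}
4. grab(e,b)  →  {clear(a,b), clear(b,e), linked(b), linked(e), near(d,d), ready(d), ready(e)}
optimal plan length = 4; 4 ≤ 6

Yes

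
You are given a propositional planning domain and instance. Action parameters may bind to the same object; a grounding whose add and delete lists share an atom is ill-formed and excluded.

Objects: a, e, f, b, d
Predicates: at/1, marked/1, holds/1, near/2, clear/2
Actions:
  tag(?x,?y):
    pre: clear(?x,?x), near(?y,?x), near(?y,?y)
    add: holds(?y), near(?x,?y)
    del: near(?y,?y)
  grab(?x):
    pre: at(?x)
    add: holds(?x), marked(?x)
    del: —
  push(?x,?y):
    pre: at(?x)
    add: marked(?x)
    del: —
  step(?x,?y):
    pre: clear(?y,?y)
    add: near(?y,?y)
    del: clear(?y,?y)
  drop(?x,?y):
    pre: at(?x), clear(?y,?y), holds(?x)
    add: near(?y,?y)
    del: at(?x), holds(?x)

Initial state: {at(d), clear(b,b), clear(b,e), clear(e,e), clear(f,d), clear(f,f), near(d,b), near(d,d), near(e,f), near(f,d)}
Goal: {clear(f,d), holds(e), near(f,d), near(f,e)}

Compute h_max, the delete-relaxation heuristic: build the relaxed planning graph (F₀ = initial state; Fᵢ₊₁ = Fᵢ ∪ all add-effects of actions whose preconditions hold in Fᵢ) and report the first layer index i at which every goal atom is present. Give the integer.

2

F0 = init (10 atoms)
F1 = F0 ∪ {holds(d), marked(d), near(b,b), near(b,d), near(e,e), near(f,f)}  (16 atoms)
F2 = F1 ∪ {holds(e), near(f,e)}  (18 atoms)
goal ⊆ F2  ⇒  h_max = 2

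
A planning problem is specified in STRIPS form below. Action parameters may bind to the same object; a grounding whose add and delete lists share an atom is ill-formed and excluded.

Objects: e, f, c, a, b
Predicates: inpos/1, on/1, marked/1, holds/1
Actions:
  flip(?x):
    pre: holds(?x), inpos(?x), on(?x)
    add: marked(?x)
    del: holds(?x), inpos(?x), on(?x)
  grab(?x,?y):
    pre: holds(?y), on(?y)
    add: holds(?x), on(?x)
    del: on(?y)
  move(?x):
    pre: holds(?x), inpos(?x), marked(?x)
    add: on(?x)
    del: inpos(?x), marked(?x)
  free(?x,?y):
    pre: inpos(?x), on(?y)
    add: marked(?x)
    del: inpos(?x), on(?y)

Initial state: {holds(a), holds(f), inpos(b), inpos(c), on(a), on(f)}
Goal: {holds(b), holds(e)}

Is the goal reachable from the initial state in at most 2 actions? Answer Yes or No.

Yes

1. grab(e,f)  →  {holds(a), holds(e), holds(f), inpos(b), inpos(c), on(a), on(e)}
2. grab(b,e)  →  {holds(a), holds(b), holds(e), holds(f), inpos(b), inpos(c), on(a), on(b)}
optimal plan length = 2; 2 ≤ 2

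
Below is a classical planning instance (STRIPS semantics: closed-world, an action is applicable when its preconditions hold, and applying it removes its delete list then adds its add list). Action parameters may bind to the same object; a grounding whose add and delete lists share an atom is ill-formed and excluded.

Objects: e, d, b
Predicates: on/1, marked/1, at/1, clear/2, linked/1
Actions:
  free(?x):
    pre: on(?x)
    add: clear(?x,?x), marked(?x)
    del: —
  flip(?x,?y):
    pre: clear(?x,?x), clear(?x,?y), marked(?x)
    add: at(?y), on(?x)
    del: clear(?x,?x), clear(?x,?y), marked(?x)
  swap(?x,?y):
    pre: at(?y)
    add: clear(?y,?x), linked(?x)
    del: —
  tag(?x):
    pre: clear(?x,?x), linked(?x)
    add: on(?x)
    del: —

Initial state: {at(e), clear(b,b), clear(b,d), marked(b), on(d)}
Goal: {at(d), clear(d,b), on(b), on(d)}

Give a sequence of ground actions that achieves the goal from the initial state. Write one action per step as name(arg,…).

1. flip(b,d)  →  {at(d), at(e), on(b), on(d)}
2. swap(b,d)  →  {at(d), at(e), clear(d,b), linked(b), on(b), on(d)}

flip(b,d); swap(b,d)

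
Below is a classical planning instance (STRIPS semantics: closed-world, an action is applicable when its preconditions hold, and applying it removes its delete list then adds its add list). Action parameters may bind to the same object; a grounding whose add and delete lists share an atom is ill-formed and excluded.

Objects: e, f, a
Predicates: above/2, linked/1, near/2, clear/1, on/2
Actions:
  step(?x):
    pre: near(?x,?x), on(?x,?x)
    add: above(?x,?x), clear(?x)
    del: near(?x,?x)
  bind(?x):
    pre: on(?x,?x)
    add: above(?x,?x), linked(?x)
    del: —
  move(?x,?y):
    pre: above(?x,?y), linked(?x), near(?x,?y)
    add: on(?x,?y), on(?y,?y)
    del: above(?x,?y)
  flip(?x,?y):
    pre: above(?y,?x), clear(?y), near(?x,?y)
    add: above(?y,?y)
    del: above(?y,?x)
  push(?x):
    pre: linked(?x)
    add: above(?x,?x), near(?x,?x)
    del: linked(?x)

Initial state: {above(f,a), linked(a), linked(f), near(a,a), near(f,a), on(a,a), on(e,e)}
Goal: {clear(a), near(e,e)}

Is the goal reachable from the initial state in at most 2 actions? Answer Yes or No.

1. step(a)  →  {above(a,a), above(f,a), clear(a), linked(a), linked(f), near(f,a), on(a,a), on(e,e)}
2. bind(e)  →  {above(a,a), above(e,e), above(f,a), clear(a), linked(a), linked(e), linked(f), near(f,a), on(a,a), on(e,e)}
3. push(e)  →  {above(a,a), above(e,e), above(f,a), clear(a), linked(a), linked(f), near(e,e), near(f,a), on(a,a), on(e,e)}
optimal plan length = 3; 3 > 2

No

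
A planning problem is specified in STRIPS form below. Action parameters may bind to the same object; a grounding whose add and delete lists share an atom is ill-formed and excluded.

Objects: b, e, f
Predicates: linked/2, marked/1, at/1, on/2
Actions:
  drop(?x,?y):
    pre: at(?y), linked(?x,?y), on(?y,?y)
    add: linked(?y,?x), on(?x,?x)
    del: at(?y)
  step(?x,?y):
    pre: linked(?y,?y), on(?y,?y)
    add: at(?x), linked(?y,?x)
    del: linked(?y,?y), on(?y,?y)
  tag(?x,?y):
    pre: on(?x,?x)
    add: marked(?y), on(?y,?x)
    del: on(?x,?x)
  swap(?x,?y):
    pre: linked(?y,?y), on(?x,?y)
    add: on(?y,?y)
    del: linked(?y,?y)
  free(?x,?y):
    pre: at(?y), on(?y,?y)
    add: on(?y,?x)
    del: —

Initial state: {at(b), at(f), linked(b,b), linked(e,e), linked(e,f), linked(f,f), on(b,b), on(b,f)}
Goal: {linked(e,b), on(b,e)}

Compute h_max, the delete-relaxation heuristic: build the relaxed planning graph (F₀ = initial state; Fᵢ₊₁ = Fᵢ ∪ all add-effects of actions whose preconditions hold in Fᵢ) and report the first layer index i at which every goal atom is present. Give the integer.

3

F0 = init (8 atoms)
F1 = F0 ∪ {at(e), linked(b,e), linked(b,f), marked(e), marked(f), on(b,e), on(e,b), on(f,b), on(f,f)}  (17 atoms)
F2 = F1 ∪ {linked(f,b), linked(f,e), marked(b), on(e,e), on(e,f), on(f,e)}  (23 atoms)
F3 = F2 ∪ {linked(e,b)}  (24 atoms)
goal ⊆ F3  ⇒  h_max = 3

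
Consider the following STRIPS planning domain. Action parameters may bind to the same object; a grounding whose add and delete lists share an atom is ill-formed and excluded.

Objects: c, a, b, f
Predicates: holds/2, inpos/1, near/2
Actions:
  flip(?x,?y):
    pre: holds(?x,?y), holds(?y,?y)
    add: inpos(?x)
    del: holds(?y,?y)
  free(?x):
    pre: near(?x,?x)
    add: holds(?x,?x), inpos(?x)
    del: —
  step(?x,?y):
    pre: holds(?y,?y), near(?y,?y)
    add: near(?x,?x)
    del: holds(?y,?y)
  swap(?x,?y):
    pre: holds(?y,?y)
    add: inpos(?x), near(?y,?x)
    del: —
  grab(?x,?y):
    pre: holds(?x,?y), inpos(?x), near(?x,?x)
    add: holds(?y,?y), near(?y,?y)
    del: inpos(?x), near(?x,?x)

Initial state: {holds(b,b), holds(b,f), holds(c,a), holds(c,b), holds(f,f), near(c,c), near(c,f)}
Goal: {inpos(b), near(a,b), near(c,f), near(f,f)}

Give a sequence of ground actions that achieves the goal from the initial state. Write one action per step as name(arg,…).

1. flip(c,b)  →  {holds(b,f), holds(c,a), holds(c,b), holds(f,f), inpos(c), near(c,c), near(c,f)}
2. swap(f,f)  →  {holds(b,f), holds(c,a), holds(c,b), holds(f,f), inpos(c), inpos(f), near(c,c), near(c,f), near(f,f)}
3. grab(c,a)  →  {holds(a,a), holds(b,f), holds(c,a), holds(c,b), holds(f,f), inpos(f), near(a,a), near(c,f), near(f,f)}
4. swap(b,a)  →  {holds(a,a), holds(b,f), holds(c,a), holds(c,b), holds(f,f), inpos(b), inpos(f), near(a,a), near(a,b), near(c,f), near(f,f)}

flip(c,b); swap(f,f); grab(c,a); swap(b,a)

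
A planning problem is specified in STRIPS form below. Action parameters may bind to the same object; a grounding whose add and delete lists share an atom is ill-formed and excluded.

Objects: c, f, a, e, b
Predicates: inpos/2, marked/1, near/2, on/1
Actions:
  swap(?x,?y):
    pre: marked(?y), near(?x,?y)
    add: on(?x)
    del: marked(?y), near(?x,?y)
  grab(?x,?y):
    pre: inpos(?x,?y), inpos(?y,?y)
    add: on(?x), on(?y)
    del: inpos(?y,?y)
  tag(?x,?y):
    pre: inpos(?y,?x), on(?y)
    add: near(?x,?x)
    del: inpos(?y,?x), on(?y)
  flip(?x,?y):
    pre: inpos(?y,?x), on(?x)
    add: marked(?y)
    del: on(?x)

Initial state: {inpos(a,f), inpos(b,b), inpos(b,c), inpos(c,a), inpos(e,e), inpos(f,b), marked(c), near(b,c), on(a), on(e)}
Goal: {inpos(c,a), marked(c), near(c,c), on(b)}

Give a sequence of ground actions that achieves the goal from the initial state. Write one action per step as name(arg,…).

1. swap(b,c)  →  {inpos(a,f), inpos(b,b), inpos(b,c), inpos(c,a), inpos(e,e), inpos(f,b), on(a), on(b), on(e)}
2. tag(c,b)  →  {inpos(a,f), inpos(b,b), inpos(c,a), inpos(e,e), inpos(f,b), near(c,c), on(a), on(e)}
3. grab(f,b)  →  {inpos(a,f), inpos(c,a), inpos(e,e), inpos(f,b), near(c,c), on(a), on(b), on(e), on(f)}
4. flip(a,c)  →  {inpos(a,f), inpos(c,a), inpos(e,e), inpos(f,b), marked(c), near(c,c), on(b), on(e), on(f)}

swap(b,c); tag(c,b); grab(f,b); flip(a,c)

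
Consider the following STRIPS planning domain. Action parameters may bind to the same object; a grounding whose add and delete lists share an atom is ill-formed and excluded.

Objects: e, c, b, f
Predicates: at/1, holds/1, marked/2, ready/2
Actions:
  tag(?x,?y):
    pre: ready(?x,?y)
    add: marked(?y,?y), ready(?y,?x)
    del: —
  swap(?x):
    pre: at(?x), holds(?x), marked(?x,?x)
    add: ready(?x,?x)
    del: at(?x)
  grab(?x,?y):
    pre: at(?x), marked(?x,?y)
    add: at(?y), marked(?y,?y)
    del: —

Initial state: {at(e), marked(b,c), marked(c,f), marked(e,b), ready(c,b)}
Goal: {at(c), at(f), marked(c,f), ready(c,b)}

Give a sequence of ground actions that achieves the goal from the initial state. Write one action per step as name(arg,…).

1. grab(e,b)  →  {at(b), at(e), marked(b,b), marked(b,c), marked(c,f), marked(e,b), ready(c,b)}
2. grab(b,c)  →  {at(b), at(c), at(e), marked(b,b), marked(b,c), marked(c,c), marked(c,f), marked(e,b), ready(c,b)}
3. grab(c,f)  →  {at(b), at(c), at(e), at(f), marked(b,b), marked(b,c), marked(c,c), marked(c,f), marked(e,b), marked(f,f), ready(c,b)}

grab(e,b); grab(b,c); grab(c,f)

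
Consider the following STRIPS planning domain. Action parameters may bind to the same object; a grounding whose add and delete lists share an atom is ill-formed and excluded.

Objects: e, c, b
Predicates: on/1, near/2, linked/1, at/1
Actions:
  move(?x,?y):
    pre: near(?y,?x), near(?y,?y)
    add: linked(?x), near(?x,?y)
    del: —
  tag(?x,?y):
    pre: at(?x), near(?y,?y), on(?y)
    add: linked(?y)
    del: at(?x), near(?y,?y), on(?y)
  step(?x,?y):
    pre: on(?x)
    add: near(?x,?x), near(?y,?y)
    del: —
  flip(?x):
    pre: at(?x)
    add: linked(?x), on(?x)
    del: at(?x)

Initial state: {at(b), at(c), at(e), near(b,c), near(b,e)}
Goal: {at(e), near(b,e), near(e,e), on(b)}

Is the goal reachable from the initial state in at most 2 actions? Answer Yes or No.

Yes

1. flip(b)  →  {at(c), at(e), linked(b), near(b,c), near(b,e), on(b)}
2. step(b,e)  →  {at(c), at(e), linked(b), near(b,b), near(b,c), near(b,e), near(e,e), on(b)}
optimal plan length = 2; 2 ≤ 2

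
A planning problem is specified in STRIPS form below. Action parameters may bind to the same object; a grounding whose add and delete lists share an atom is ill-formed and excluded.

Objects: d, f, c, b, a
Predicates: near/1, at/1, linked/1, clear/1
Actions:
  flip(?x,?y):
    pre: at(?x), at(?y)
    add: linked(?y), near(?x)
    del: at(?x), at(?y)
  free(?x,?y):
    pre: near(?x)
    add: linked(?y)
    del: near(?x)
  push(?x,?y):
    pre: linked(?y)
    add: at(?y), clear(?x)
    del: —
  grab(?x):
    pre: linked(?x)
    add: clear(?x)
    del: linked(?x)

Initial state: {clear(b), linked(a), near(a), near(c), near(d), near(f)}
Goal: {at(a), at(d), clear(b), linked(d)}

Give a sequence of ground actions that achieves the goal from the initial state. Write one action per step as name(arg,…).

free(d,d); push(d,d); push(d,a)

1. free(d,d)  →  {clear(b), linked(a), linked(d), near(a), near(c), near(f)}
2. push(d,d)  →  {at(d), clear(b), clear(d), linked(a), linked(d), near(a), near(c), near(f)}
3. push(d,a)  →  {at(a), at(d), clear(b), clear(d), linked(a), linked(d), near(a), near(c), near(f)}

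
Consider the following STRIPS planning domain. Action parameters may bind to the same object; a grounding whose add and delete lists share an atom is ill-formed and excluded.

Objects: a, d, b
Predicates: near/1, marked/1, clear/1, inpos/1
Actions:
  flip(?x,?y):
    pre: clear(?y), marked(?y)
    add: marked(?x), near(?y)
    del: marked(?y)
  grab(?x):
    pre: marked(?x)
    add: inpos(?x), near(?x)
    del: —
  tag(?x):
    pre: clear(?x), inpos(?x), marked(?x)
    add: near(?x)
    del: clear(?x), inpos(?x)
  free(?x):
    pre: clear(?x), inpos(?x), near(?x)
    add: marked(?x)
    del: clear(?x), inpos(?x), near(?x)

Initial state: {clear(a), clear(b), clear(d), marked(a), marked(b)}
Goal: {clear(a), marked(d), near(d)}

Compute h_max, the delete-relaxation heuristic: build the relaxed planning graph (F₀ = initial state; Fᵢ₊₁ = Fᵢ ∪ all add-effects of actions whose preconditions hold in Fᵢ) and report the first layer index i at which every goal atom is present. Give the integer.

F0 = init (5 atoms)
F1 = F0 ∪ {inpos(a), inpos(b), marked(d), near(a), near(b)}  (10 atoms)
F2 = F1 ∪ {inpos(d), near(d)}  (12 atoms)
goal ⊆ F2  ⇒  h_max = 2

2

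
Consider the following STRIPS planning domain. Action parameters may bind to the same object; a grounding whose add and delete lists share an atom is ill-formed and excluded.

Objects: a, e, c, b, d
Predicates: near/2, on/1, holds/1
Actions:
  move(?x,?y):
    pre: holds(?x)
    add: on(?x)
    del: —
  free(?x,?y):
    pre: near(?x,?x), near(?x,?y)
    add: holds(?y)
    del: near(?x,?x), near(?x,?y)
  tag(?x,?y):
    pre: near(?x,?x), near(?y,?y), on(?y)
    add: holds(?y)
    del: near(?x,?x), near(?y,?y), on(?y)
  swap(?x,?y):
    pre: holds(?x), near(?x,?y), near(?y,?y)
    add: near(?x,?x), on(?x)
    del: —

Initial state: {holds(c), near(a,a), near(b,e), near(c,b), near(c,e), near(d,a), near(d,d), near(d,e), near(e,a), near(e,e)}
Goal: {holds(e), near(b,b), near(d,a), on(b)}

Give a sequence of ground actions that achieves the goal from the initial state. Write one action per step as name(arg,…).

1. free(d,e)  →  {holds(c), holds(e), near(a,a), near(b,e), near(c,b), near(c,e), near(d,a), near(e,a), near(e,e)}
2. swap(c,e)  →  {holds(c), holds(e), near(a,a), near(b,e), near(c,b), near(c,c), near(c,e), near(d,a), near(e,a), near(e,e), on(c)}
3. free(c,b)  →  {holds(b), holds(c), holds(e), near(a,a), near(b,e), near(c,e), near(d,a), near(e,a), near(e,e), on(c)}
4. swap(b,e)  →  {holds(b), holds(c), holds(e), near(a,a), near(b,b), near(b,e), near(c,e), near(d,a), near(e,a), near(e,e), on(b), on(c)}

free(d,e); swap(c,e); free(c,b); swap(b,e)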